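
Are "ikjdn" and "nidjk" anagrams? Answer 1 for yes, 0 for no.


Strings: "ikjdn", "nidjk"
Sorted first:  dijkn
Sorted second: dijkn
Sorted forms match => anagrams

1


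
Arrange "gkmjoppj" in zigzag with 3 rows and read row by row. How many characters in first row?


Zigzag "gkmjoppj" into 3 rows:
Placing characters:
  'g' => row 0
  'k' => row 1
  'm' => row 2
  'j' => row 1
  'o' => row 0
  'p' => row 1
  'p' => row 2
  'j' => row 1
Rows:
  Row 0: "go"
  Row 1: "kjpj"
  Row 2: "mp"
First row length: 2

2


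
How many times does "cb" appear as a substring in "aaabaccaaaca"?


Searching for "cb" in "aaabaccaaaca"
Scanning each position:
  Position 0: "aa" => no
  Position 1: "aa" => no
  Position 2: "ab" => no
  Position 3: "ba" => no
  Position 4: "ac" => no
  Position 5: "cc" => no
  Position 6: "ca" => no
  Position 7: "aa" => no
  Position 8: "aa" => no
  Position 9: "ac" => no
  Position 10: "ca" => no
Total occurrences: 0

0


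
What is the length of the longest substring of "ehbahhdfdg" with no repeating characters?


Input: "ehbahhdfdg"
Sliding window (track last position of each char):
  Position 0 ('e'): window [0,0] length 1 -- new best
  Position 1 ('h'): window [0,1] length 2 -- new best
  Position 2 ('b'): window [0,2] length 3 -- new best
  Position 3 ('a'): window [0,3] length 4 -- new best
  Position 4 ('h'): repeat (last at 1), move window start to 2
  Position 4 ('h'): window [2,4] length 3
  Position 5 ('h'): repeat (last at 4), move window start to 5
  Position 5 ('h'): window [5,5] length 1
  Position 6 ('d'): window [5,6] length 2
  Position 7 ('f'): window [5,7] length 3
  Position 8 ('d'): repeat (last at 6), move window start to 7
  Position 8 ('d'): window [7,8] length 2
  Position 9 ('g'): window [7,9] length 3
Longest substring with no repeats: "ehba" with length 4

4


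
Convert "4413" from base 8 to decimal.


Input: "4413" in base 8
Positional expansion:
  Digit '4' (value 4) x 8^3 = 2048
  Digit '4' (value 4) x 8^2 = 256
  Digit '1' (value 1) x 8^1 = 8
  Digit '3' (value 3) x 8^0 = 3
Sum = 2315

2315


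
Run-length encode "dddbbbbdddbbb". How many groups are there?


Input: dddbbbbdddbbb
Scanning for consecutive runs:
  Group 1: 'd' x 3 (positions 0-2)
  Group 2: 'b' x 4 (positions 3-6)
  Group 3: 'd' x 3 (positions 7-9)
  Group 4: 'b' x 3 (positions 10-12)
Total groups: 4

4


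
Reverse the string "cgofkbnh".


Input: cgofkbnh
Reading characters right to left:
  Position 7: 'h'
  Position 6: 'n'
  Position 5: 'b'
  Position 4: 'k'
  Position 3: 'f'
  Position 2: 'o'
  Position 1: 'g'
  Position 0: 'c'
Reversed: hnbkfogc

hnbkfogc


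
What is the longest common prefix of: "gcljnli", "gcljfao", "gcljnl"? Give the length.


Words: gcljnli, gcljfao, gcljnl
  Position 0: all 'g' => match
  Position 1: all 'c' => match
  Position 2: all 'l' => match
  Position 3: all 'j' => match
  Position 4: ('n', 'f', 'n') => mismatch, stop
LCP = "gclj" (length 4)

4


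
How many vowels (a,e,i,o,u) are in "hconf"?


Input: hconf
Checking each character:
  'h' at position 0: consonant
  'c' at position 1: consonant
  'o' at position 2: vowel (running total: 1)
  'n' at position 3: consonant
  'f' at position 4: consonant
Total vowels: 1

1


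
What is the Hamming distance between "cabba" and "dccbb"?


Comparing "cabba" and "dccbb" position by position:
  Position 0: 'c' vs 'd' => differ
  Position 1: 'a' vs 'c' => differ
  Position 2: 'b' vs 'c' => differ
  Position 3: 'b' vs 'b' => same
  Position 4: 'a' vs 'b' => differ
Total differences (Hamming distance): 4

4


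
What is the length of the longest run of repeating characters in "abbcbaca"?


Input: "abbcbaca"
Scanning for longest run:
  Position 1 ('b'): new char, reset run to 1
  Position 2 ('b'): continues run of 'b', length=2
  Position 3 ('c'): new char, reset run to 1
  Position 4 ('b'): new char, reset run to 1
  Position 5 ('a'): new char, reset run to 1
  Position 6 ('c'): new char, reset run to 1
  Position 7 ('a'): new char, reset run to 1
Longest run: 'b' with length 2

2


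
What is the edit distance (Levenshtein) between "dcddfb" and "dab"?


Computing edit distance: "dcddfb" -> "dab"
DP table:
           d    a    b
      0    1    2    3
  d   1    0    1    2
  c   2    1    1    2
  d   3    2    2    2
  d   4    3    3    3
  f   5    4    4    4
  b   6    5    5    4
Edit distance = dp[6][3] = 4

4


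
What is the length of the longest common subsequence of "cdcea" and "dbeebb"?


LCS of "cdcea" and "dbeebb"
DP table:
           d    b    e    e    b    b
      0    0    0    0    0    0    0
  c   0    0    0    0    0    0    0
  d   0    1    1    1    1    1    1
  c   0    1    1    1    1    1    1
  e   0    1    1    2    2    2    2
  a   0    1    1    2    2    2    2
LCS length = dp[5][6] = 2

2


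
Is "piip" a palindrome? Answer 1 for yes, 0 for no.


Input: piip
Reversed: piip
  Compare pos 0 ('p') with pos 3 ('p'): match
  Compare pos 1 ('i') with pos 2 ('i'): match
Result: palindrome

1


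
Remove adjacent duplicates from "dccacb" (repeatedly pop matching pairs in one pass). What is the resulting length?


Input: dccacb
Stack-based adjacent duplicate removal:
  Read 'd': push. Stack: d
  Read 'c': push. Stack: dc
  Read 'c': matches stack top 'c' => pop. Stack: d
  Read 'a': push. Stack: da
  Read 'c': push. Stack: dac
  Read 'b': push. Stack: dacb
Final stack: "dacb" (length 4)

4


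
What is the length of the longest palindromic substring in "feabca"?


Input: "feabca"
Checking substrings for palindromes:
  No multi-char palindromic substrings found
Longest palindromic substring: "f" with length 1

1


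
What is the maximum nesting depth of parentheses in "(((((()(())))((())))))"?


Input: "(((((()(())))((())))))"
Tracking depth:
  Position 0 '(': depth becomes 1
  Position 1 '(': depth becomes 2
  Position 2 '(': depth becomes 3
  Position 3 '(': depth becomes 4
  Position 4 '(': depth becomes 5
  Position 5 '(': depth becomes 6
  Position 6 ')': depth becomes 5
  Position 7 '(': depth becomes 6
  Position 8 '(': depth becomes 7
  Position 9 ')': depth becomes 6
  Position 10 ')': depth becomes 5
  Position 11 ')': depth becomes 4
  Position 12 ')': depth becomes 3
  Position 13 '(': depth becomes 4
  Position 14 '(': depth becomes 5
  Position 15 '(': depth becomes 6
  Position 16 ')': depth becomes 5
  Position 17 ')': depth becomes 4
  Position 18 ')': depth becomes 3
  Position 19 ')': depth becomes 2
  Position 20 ')': depth becomes 1
  Position 21 ')': depth becomes 0
Maximum depth reached: 7

7


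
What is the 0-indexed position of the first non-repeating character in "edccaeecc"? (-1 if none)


Input: edccaeecc
Character frequencies:
  'a': 1
  'c': 4
  'd': 1
  'e': 3
Scanning left to right for freq == 1:
  Position 0 ('e'): freq=3, skip
  Position 1 ('d'): unique! => answer = 1

1


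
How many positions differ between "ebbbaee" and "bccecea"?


Comparing "ebbbaee" and "bccecea" position by position:
  Position 0: 'e' vs 'b' => DIFFER
  Position 1: 'b' vs 'c' => DIFFER
  Position 2: 'b' vs 'c' => DIFFER
  Position 3: 'b' vs 'e' => DIFFER
  Position 4: 'a' vs 'c' => DIFFER
  Position 5: 'e' vs 'e' => same
  Position 6: 'e' vs 'a' => DIFFER
Positions that differ: 6

6


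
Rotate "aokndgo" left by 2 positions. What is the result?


Input: "aokndgo", rotate left by 2
First 2 characters: "ao"
Remaining characters: "kndgo"
Concatenate remaining + first: "kndgo" + "ao" = "kndgoao"

kndgoao


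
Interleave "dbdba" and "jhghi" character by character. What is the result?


Interleaving "dbdba" and "jhghi":
  Position 0: 'd' from first, 'j' from second => "dj"
  Position 1: 'b' from first, 'h' from second => "bh"
  Position 2: 'd' from first, 'g' from second => "dg"
  Position 3: 'b' from first, 'h' from second => "bh"
  Position 4: 'a' from first, 'i' from second => "ai"
Result: djbhdgbhai

djbhdgbhai


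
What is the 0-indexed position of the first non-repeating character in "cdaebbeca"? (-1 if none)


Input: cdaebbeca
Character frequencies:
  'a': 2
  'b': 2
  'c': 2
  'd': 1
  'e': 2
Scanning left to right for freq == 1:
  Position 0 ('c'): freq=2, skip
  Position 1 ('d'): unique! => answer = 1

1


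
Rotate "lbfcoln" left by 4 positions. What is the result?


Input: "lbfcoln", rotate left by 4
First 4 characters: "lbfc"
Remaining characters: "oln"
Concatenate remaining + first: "oln" + "lbfc" = "olnlbfc"

olnlbfc


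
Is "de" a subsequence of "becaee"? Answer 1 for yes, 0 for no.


Check if "de" is a subsequence of "becaee"
Greedy scan:
  Position 0 ('b'): no match needed
  Position 1 ('e'): no match needed
  Position 2 ('c'): no match needed
  Position 3 ('a'): no match needed
  Position 4 ('e'): no match needed
  Position 5 ('e'): no match needed
Only matched 0/2 characters => not a subsequence

0


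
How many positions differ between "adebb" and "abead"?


Comparing "adebb" and "abead" position by position:
  Position 0: 'a' vs 'a' => same
  Position 1: 'd' vs 'b' => DIFFER
  Position 2: 'e' vs 'e' => same
  Position 3: 'b' vs 'a' => DIFFER
  Position 4: 'b' vs 'd' => DIFFER
Positions that differ: 3

3


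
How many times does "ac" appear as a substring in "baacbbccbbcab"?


Searching for "ac" in "baacbbccbbcab"
Scanning each position:
  Position 0: "ba" => no
  Position 1: "aa" => no
  Position 2: "ac" => MATCH
  Position 3: "cb" => no
  Position 4: "bb" => no
  Position 5: "bc" => no
  Position 6: "cc" => no
  Position 7: "cb" => no
  Position 8: "bb" => no
  Position 9: "bc" => no
  Position 10: "ca" => no
  Position 11: "ab" => no
Total occurrences: 1

1


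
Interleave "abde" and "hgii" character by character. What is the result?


Interleaving "abde" and "hgii":
  Position 0: 'a' from first, 'h' from second => "ah"
  Position 1: 'b' from first, 'g' from second => "bg"
  Position 2: 'd' from first, 'i' from second => "di"
  Position 3: 'e' from first, 'i' from second => "ei"
Result: ahbgdiei

ahbgdiei


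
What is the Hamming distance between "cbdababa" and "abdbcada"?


Comparing "cbdababa" and "abdbcada" position by position:
  Position 0: 'c' vs 'a' => differ
  Position 1: 'b' vs 'b' => same
  Position 2: 'd' vs 'd' => same
  Position 3: 'a' vs 'b' => differ
  Position 4: 'b' vs 'c' => differ
  Position 5: 'a' vs 'a' => same
  Position 6: 'b' vs 'd' => differ
  Position 7: 'a' vs 'a' => same
Total differences (Hamming distance): 4

4


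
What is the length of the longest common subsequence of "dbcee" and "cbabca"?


LCS of "dbcee" and "cbabca"
DP table:
           c    b    a    b    c    a
      0    0    0    0    0    0    0
  d   0    0    0    0    0    0    0
  b   0    0    1    1    1    1    1
  c   0    1    1    1    1    2    2
  e   0    1    1    1    1    2    2
  e   0    1    1    1    1    2    2
LCS length = dp[5][6] = 2

2


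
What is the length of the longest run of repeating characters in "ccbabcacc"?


Input: "ccbabcacc"
Scanning for longest run:
  Position 1 ('c'): continues run of 'c', length=2
  Position 2 ('b'): new char, reset run to 1
  Position 3 ('a'): new char, reset run to 1
  Position 4 ('b'): new char, reset run to 1
  Position 5 ('c'): new char, reset run to 1
  Position 6 ('a'): new char, reset run to 1
  Position 7 ('c'): new char, reset run to 1
  Position 8 ('c'): continues run of 'c', length=2
Longest run: 'c' with length 2

2


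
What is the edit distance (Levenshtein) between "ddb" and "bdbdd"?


Computing edit distance: "ddb" -> "bdbdd"
DP table:
           b    d    b    d    d
      0    1    2    3    4    5
  d   1    1    1    2    3    4
  d   2    2    1    2    2    3
  b   3    2    2    1    2    3
Edit distance = dp[3][5] = 3

3


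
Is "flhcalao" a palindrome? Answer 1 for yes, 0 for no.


Input: flhcalao
Reversed: oalachlf
  Compare pos 0 ('f') with pos 7 ('o'): MISMATCH
  Compare pos 1 ('l') with pos 6 ('a'): MISMATCH
  Compare pos 2 ('h') with pos 5 ('l'): MISMATCH
  Compare pos 3 ('c') with pos 4 ('a'): MISMATCH
Result: not a palindrome

0


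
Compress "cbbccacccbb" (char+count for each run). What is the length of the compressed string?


Input: cbbccacccbb
Runs:
  'c' x 1 => "c1"
  'b' x 2 => "b2"
  'c' x 2 => "c2"
  'a' x 1 => "a1"
  'c' x 3 => "c3"
  'b' x 2 => "b2"
Compressed: "c1b2c2a1c3b2"
Compressed length: 12

12


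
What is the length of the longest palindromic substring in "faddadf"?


Input: "faddadf"
Checking substrings for palindromes:
  [1:5] "adda" (len 4) => palindrome
  [3:6] "dad" (len 3) => palindrome
  [2:4] "dd" (len 2) => palindrome
Longest palindromic substring: "adda" with length 4

4


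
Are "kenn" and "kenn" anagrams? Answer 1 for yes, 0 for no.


Strings: "kenn", "kenn"
Sorted first:  eknn
Sorted second: eknn
Sorted forms match => anagrams

1


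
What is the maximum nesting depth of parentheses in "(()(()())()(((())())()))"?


Input: "(()(()())()(((())())()))"
Tracking depth:
  Position 0 '(': depth becomes 1
  Position 1 '(': depth becomes 2
  Position 2 ')': depth becomes 1
  Position 3 '(': depth becomes 2
  Position 4 '(': depth becomes 3
  Position 5 ')': depth becomes 2
  Position 6 '(': depth becomes 3
  Position 7 ')': depth becomes 2
  Position 8 ')': depth becomes 1
  Position 9 '(': depth becomes 2
  Position 10 ')': depth becomes 1
  Position 11 '(': depth becomes 2
  Position 12 '(': depth becomes 3
  Position 13 '(': depth becomes 4
  Position 14 '(': depth becomes 5
  Position 15 ')': depth becomes 4
  Position 16 ')': depth becomes 3
  Position 17 '(': depth becomes 4
  Position 18 ')': depth becomes 3
  Position 19 ')': depth becomes 2
  Position 20 '(': depth becomes 3
  Position 21 ')': depth becomes 2
  Position 22 ')': depth becomes 1
  Position 23 ')': depth becomes 0
Maximum depth reached: 5

5


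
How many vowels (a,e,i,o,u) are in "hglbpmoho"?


Input: hglbpmoho
Checking each character:
  'h' at position 0: consonant
  'g' at position 1: consonant
  'l' at position 2: consonant
  'b' at position 3: consonant
  'p' at position 4: consonant
  'm' at position 5: consonant
  'o' at position 6: vowel (running total: 1)
  'h' at position 7: consonant
  'o' at position 8: vowel (running total: 2)
Total vowels: 2

2


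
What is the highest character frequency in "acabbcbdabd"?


Input: acabbcbdabd
Character counts:
  'a': 3
  'b': 4
  'c': 2
  'd': 2
Maximum frequency: 4

4


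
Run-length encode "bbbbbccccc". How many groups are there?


Input: bbbbbccccc
Scanning for consecutive runs:
  Group 1: 'b' x 5 (positions 0-4)
  Group 2: 'c' x 5 (positions 5-9)
Total groups: 2

2


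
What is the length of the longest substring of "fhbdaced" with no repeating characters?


Input: "fhbdaced"
Sliding window (track last position of each char):
  Position 0 ('f'): window [0,0] length 1 -- new best
  Position 1 ('h'): window [0,1] length 2 -- new best
  Position 2 ('b'): window [0,2] length 3 -- new best
  Position 3 ('d'): window [0,3] length 4 -- new best
  Position 4 ('a'): window [0,4] length 5 -- new best
  Position 5 ('c'): window [0,5] length 6 -- new best
  Position 6 ('e'): window [0,6] length 7 -- new best
  Position 7 ('d'): repeat (last at 3), move window start to 4
  Position 7 ('d'): window [4,7] length 4
Longest substring with no repeats: "fhbdace" with length 7

7


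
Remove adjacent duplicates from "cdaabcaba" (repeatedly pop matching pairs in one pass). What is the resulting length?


Input: cdaabcaba
Stack-based adjacent duplicate removal:
  Read 'c': push. Stack: c
  Read 'd': push. Stack: cd
  Read 'a': push. Stack: cda
  Read 'a': matches stack top 'a' => pop. Stack: cd
  Read 'b': push. Stack: cdb
  Read 'c': push. Stack: cdbc
  Read 'a': push. Stack: cdbca
  Read 'b': push. Stack: cdbcab
  Read 'a': push. Stack: cdbcaba
Final stack: "cdbcaba" (length 7)

7


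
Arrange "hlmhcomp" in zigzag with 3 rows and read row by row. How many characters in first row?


Zigzag "hlmhcomp" into 3 rows:
Placing characters:
  'h' => row 0
  'l' => row 1
  'm' => row 2
  'h' => row 1
  'c' => row 0
  'o' => row 1
  'm' => row 2
  'p' => row 1
Rows:
  Row 0: "hc"
  Row 1: "lhop"
  Row 2: "mm"
First row length: 2

2


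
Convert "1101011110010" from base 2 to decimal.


Input: "1101011110010" in base 2
Positional expansion:
  Digit '1' (value 1) x 2^12 = 4096
  Digit '1' (value 1) x 2^11 = 2048
  Digit '0' (value 0) x 2^10 = 0
  Digit '1' (value 1) x 2^9 = 512
  Digit '0' (value 0) x 2^8 = 0
  Digit '1' (value 1) x 2^7 = 128
  Digit '1' (value 1) x 2^6 = 64
  Digit '1' (value 1) x 2^5 = 32
  Digit '1' (value 1) x 2^4 = 16
  Digit '0' (value 0) x 2^3 = 0
  Digit '0' (value 0) x 2^2 = 0
  Digit '1' (value 1) x 2^1 = 2
  Digit '0' (value 0) x 2^0 = 0
Sum = 6898

6898


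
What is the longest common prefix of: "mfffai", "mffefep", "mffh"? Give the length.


Words: mfffai, mffefep, mffh
  Position 0: all 'm' => match
  Position 1: all 'f' => match
  Position 2: all 'f' => match
  Position 3: ('f', 'e', 'h') => mismatch, stop
LCP = "mff" (length 3)

3


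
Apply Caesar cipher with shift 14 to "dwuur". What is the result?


Caesar cipher: shift "dwuur" by 14
  'd' (pos 3) + 14 = pos 17 = 'r'
  'w' (pos 22) + 14 = pos 10 = 'k'
  'u' (pos 20) + 14 = pos 8 = 'i'
  'u' (pos 20) + 14 = pos 8 = 'i'
  'r' (pos 17) + 14 = pos 5 = 'f'
Result: rkiif

rkiif


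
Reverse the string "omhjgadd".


Input: omhjgadd
Reading characters right to left:
  Position 7: 'd'
  Position 6: 'd'
  Position 5: 'a'
  Position 4: 'g'
  Position 3: 'j'
  Position 2: 'h'
  Position 1: 'm'
  Position 0: 'o'
Reversed: ddagjhmo

ddagjhmo


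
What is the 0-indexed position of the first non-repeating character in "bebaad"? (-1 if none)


Input: bebaad
Character frequencies:
  'a': 2
  'b': 2
  'd': 1
  'e': 1
Scanning left to right for freq == 1:
  Position 0 ('b'): freq=2, skip
  Position 1 ('e'): unique! => answer = 1

1


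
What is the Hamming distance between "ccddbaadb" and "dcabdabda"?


Comparing "ccddbaadb" and "dcabdabda" position by position:
  Position 0: 'c' vs 'd' => differ
  Position 1: 'c' vs 'c' => same
  Position 2: 'd' vs 'a' => differ
  Position 3: 'd' vs 'b' => differ
  Position 4: 'b' vs 'd' => differ
  Position 5: 'a' vs 'a' => same
  Position 6: 'a' vs 'b' => differ
  Position 7: 'd' vs 'd' => same
  Position 8: 'b' vs 'a' => differ
Total differences (Hamming distance): 6

6


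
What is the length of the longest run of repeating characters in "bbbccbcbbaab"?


Input: "bbbccbcbbaab"
Scanning for longest run:
  Position 1 ('b'): continues run of 'b', length=2
  Position 2 ('b'): continues run of 'b', length=3
  Position 3 ('c'): new char, reset run to 1
  Position 4 ('c'): continues run of 'c', length=2
  Position 5 ('b'): new char, reset run to 1
  Position 6 ('c'): new char, reset run to 1
  Position 7 ('b'): new char, reset run to 1
  Position 8 ('b'): continues run of 'b', length=2
  Position 9 ('a'): new char, reset run to 1
  Position 10 ('a'): continues run of 'a', length=2
  Position 11 ('b'): new char, reset run to 1
Longest run: 'b' with length 3

3


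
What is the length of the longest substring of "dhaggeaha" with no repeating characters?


Input: "dhaggeaha"
Sliding window (track last position of each char):
  Position 0 ('d'): window [0,0] length 1 -- new best
  Position 1 ('h'): window [0,1] length 2 -- new best
  Position 2 ('a'): window [0,2] length 3 -- new best
  Position 3 ('g'): window [0,3] length 4 -- new best
  Position 4 ('g'): repeat (last at 3), move window start to 4
  Position 4 ('g'): window [4,4] length 1
  Position 5 ('e'): window [4,5] length 2
  Position 6 ('a'): window [4,6] length 3
  Position 7 ('h'): window [4,7] length 4
  Position 8 ('a'): repeat (last at 6), move window start to 7
  Position 8 ('a'): window [7,8] length 2
Longest substring with no repeats: "dhag" with length 4

4


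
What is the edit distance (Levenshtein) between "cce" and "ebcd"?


Computing edit distance: "cce" -> "ebcd"
DP table:
           e    b    c    d
      0    1    2    3    4
  c   1    1    2    2    3
  c   2    2    2    2    3
  e   3    2    3    3    3
Edit distance = dp[3][4] = 3

3


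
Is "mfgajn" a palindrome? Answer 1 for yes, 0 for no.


Input: mfgajn
Reversed: njagfm
  Compare pos 0 ('m') with pos 5 ('n'): MISMATCH
  Compare pos 1 ('f') with pos 4 ('j'): MISMATCH
  Compare pos 2 ('g') with pos 3 ('a'): MISMATCH
Result: not a palindrome

0


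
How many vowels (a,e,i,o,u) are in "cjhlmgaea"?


Input: cjhlmgaea
Checking each character:
  'c' at position 0: consonant
  'j' at position 1: consonant
  'h' at position 2: consonant
  'l' at position 3: consonant
  'm' at position 4: consonant
  'g' at position 5: consonant
  'a' at position 6: vowel (running total: 1)
  'e' at position 7: vowel (running total: 2)
  'a' at position 8: vowel (running total: 3)
Total vowels: 3

3


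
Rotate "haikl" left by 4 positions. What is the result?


Input: "haikl", rotate left by 4
First 4 characters: "haik"
Remaining characters: "l"
Concatenate remaining + first: "l" + "haik" = "lhaik"

lhaik


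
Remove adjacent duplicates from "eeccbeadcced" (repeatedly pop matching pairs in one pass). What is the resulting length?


Input: eeccbeadcced
Stack-based adjacent duplicate removal:
  Read 'e': push. Stack: e
  Read 'e': matches stack top 'e' => pop. Stack: (empty)
  Read 'c': push. Stack: c
  Read 'c': matches stack top 'c' => pop. Stack: (empty)
  Read 'b': push. Stack: b
  Read 'e': push. Stack: be
  Read 'a': push. Stack: bea
  Read 'd': push. Stack: bead
  Read 'c': push. Stack: beadc
  Read 'c': matches stack top 'c' => pop. Stack: bead
  Read 'e': push. Stack: beade
  Read 'd': push. Stack: beaded
Final stack: "beaded" (length 6)

6


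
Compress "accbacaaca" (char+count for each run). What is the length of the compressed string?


Input: accbacaaca
Runs:
  'a' x 1 => "a1"
  'c' x 2 => "c2"
  'b' x 1 => "b1"
  'a' x 1 => "a1"
  'c' x 1 => "c1"
  'a' x 2 => "a2"
  'c' x 1 => "c1"
  'a' x 1 => "a1"
Compressed: "a1c2b1a1c1a2c1a1"
Compressed length: 16

16


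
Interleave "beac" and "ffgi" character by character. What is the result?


Interleaving "beac" and "ffgi":
  Position 0: 'b' from first, 'f' from second => "bf"
  Position 1: 'e' from first, 'f' from second => "ef"
  Position 2: 'a' from first, 'g' from second => "ag"
  Position 3: 'c' from first, 'i' from second => "ci"
Result: bfefagci

bfefagci


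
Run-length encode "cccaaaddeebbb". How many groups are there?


Input: cccaaaddeebbb
Scanning for consecutive runs:
  Group 1: 'c' x 3 (positions 0-2)
  Group 2: 'a' x 3 (positions 3-5)
  Group 3: 'd' x 2 (positions 6-7)
  Group 4: 'e' x 2 (positions 8-9)
  Group 5: 'b' x 3 (positions 10-12)
Total groups: 5

5


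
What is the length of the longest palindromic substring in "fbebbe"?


Input: "fbebbe"
Checking substrings for palindromes:
  [2:6] "ebbe" (len 4) => palindrome
  [1:4] "beb" (len 3) => palindrome
  [3:5] "bb" (len 2) => palindrome
Longest palindromic substring: "ebbe" with length 4

4


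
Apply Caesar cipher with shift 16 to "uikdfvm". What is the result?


Caesar cipher: shift "uikdfvm" by 16
  'u' (pos 20) + 16 = pos 10 = 'k'
  'i' (pos 8) + 16 = pos 24 = 'y'
  'k' (pos 10) + 16 = pos 0 = 'a'
  'd' (pos 3) + 16 = pos 19 = 't'
  'f' (pos 5) + 16 = pos 21 = 'v'
  'v' (pos 21) + 16 = pos 11 = 'l'
  'm' (pos 12) + 16 = pos 2 = 'c'
Result: kyatvlc

kyatvlc


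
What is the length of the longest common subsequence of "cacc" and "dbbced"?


LCS of "cacc" and "dbbced"
DP table:
           d    b    b    c    e    d
      0    0    0    0    0    0    0
  c   0    0    0    0    1    1    1
  a   0    0    0    0    1    1    1
  c   0    0    0    0    1    1    1
  c   0    0    0    0    1    1    1
LCS length = dp[4][6] = 1

1


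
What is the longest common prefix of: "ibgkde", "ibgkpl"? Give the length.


Words: ibgkde, ibgkpl
  Position 0: all 'i' => match
  Position 1: all 'b' => match
  Position 2: all 'g' => match
  Position 3: all 'k' => match
  Position 4: ('d', 'p') => mismatch, stop
LCP = "ibgk" (length 4)

4


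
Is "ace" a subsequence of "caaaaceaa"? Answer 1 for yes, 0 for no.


Check if "ace" is a subsequence of "caaaaceaa"
Greedy scan:
  Position 0 ('c'): no match needed
  Position 1 ('a'): matches sub[0] = 'a'
  Position 2 ('a'): no match needed
  Position 3 ('a'): no match needed
  Position 4 ('a'): no match needed
  Position 5 ('c'): matches sub[1] = 'c'
  Position 6 ('e'): matches sub[2] = 'e'
  Position 7 ('a'): no match needed
  Position 8 ('a'): no match needed
All 3 characters matched => is a subsequence

1


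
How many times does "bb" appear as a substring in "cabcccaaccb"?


Searching for "bb" in "cabcccaaccb"
Scanning each position:
  Position 0: "ca" => no
  Position 1: "ab" => no
  Position 2: "bc" => no
  Position 3: "cc" => no
  Position 4: "cc" => no
  Position 5: "ca" => no
  Position 6: "aa" => no
  Position 7: "ac" => no
  Position 8: "cc" => no
  Position 9: "cb" => no
Total occurrences: 0

0


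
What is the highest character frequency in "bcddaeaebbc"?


Input: bcddaeaebbc
Character counts:
  'a': 2
  'b': 3
  'c': 2
  'd': 2
  'e': 2
Maximum frequency: 3

3


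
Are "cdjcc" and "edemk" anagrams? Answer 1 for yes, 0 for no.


Strings: "cdjcc", "edemk"
Sorted first:  cccdj
Sorted second: deekm
Differ at position 0: 'c' vs 'd' => not anagrams

0


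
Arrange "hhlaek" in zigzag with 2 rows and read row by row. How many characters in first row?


Zigzag "hhlaek" into 2 rows:
Placing characters:
  'h' => row 0
  'h' => row 1
  'l' => row 0
  'a' => row 1
  'e' => row 0
  'k' => row 1
Rows:
  Row 0: "hle"
  Row 1: "hak"
First row length: 3

3


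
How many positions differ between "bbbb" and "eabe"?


Comparing "bbbb" and "eabe" position by position:
  Position 0: 'b' vs 'e' => DIFFER
  Position 1: 'b' vs 'a' => DIFFER
  Position 2: 'b' vs 'b' => same
  Position 3: 'b' vs 'e' => DIFFER
Positions that differ: 3

3


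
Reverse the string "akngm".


Input: akngm
Reading characters right to left:
  Position 4: 'm'
  Position 3: 'g'
  Position 2: 'n'
  Position 1: 'k'
  Position 0: 'a'
Reversed: mgnka

mgnka


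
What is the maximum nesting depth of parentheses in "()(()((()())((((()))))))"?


Input: "()(()((()())((((()))))))"
Tracking depth:
  Position 0 '(': depth becomes 1
  Position 1 ')': depth becomes 0
  Position 2 '(': depth becomes 1
  Position 3 '(': depth becomes 2
  Position 4 ')': depth becomes 1
  Position 5 '(': depth becomes 2
  Position 6 '(': depth becomes 3
  Position 7 '(': depth becomes 4
  Position 8 ')': depth becomes 3
  Position 9 '(': depth becomes 4
  Position 10 ')': depth becomes 3
  Position 11 ')': depth becomes 2
  Position 12 '(': depth becomes 3
  Position 13 '(': depth becomes 4
  Position 14 '(': depth becomes 5
  Position 15 '(': depth becomes 6
  Position 16 '(': depth becomes 7
  Position 17 ')': depth becomes 6
  Position 18 ')': depth becomes 5
  Position 19 ')': depth becomes 4
  Position 20 ')': depth becomes 3
  Position 21 ')': depth becomes 2
  Position 22 ')': depth becomes 1
  Position 23 ')': depth becomes 0
Maximum depth reached: 7

7


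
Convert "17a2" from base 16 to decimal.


Input: "17a2" in base 16
Positional expansion:
  Digit '1' (value 1) x 16^3 = 4096
  Digit '7' (value 7) x 16^2 = 1792
  Digit 'a' (value 10) x 16^1 = 160
  Digit '2' (value 2) x 16^0 = 2
Sum = 6050

6050


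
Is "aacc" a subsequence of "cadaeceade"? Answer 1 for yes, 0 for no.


Check if "aacc" is a subsequence of "cadaeceade"
Greedy scan:
  Position 0 ('c'): no match needed
  Position 1 ('a'): matches sub[0] = 'a'
  Position 2 ('d'): no match needed
  Position 3 ('a'): matches sub[1] = 'a'
  Position 4 ('e'): no match needed
  Position 5 ('c'): matches sub[2] = 'c'
  Position 6 ('e'): no match needed
  Position 7 ('a'): no match needed
  Position 8 ('d'): no match needed
  Position 9 ('e'): no match needed
Only matched 3/4 characters => not a subsequence

0


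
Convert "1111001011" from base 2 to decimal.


Input: "1111001011" in base 2
Positional expansion:
  Digit '1' (value 1) x 2^9 = 512
  Digit '1' (value 1) x 2^8 = 256
  Digit '1' (value 1) x 2^7 = 128
  Digit '1' (value 1) x 2^6 = 64
  Digit '0' (value 0) x 2^5 = 0
  Digit '0' (value 0) x 2^4 = 0
  Digit '1' (value 1) x 2^3 = 8
  Digit '0' (value 0) x 2^2 = 0
  Digit '1' (value 1) x 2^1 = 2
  Digit '1' (value 1) x 2^0 = 1
Sum = 971

971


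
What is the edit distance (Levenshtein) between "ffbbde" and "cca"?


Computing edit distance: "ffbbde" -> "cca"
DP table:
           c    c    a
      0    1    2    3
  f   1    1    2    3
  f   2    2    2    3
  b   3    3    3    3
  b   4    4    4    4
  d   5    5    5    5
  e   6    6    6    6
Edit distance = dp[6][3] = 6

6


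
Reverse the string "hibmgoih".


Input: hibmgoih
Reading characters right to left:
  Position 7: 'h'
  Position 6: 'i'
  Position 5: 'o'
  Position 4: 'g'
  Position 3: 'm'
  Position 2: 'b'
  Position 1: 'i'
  Position 0: 'h'
Reversed: hiogmbih

hiogmbih


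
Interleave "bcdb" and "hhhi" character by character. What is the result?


Interleaving "bcdb" and "hhhi":
  Position 0: 'b' from first, 'h' from second => "bh"
  Position 1: 'c' from first, 'h' from second => "ch"
  Position 2: 'd' from first, 'h' from second => "dh"
  Position 3: 'b' from first, 'i' from second => "bi"
Result: bhchdhbi

bhchdhbi


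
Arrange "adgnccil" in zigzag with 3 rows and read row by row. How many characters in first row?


Zigzag "adgnccil" into 3 rows:
Placing characters:
  'a' => row 0
  'd' => row 1
  'g' => row 2
  'n' => row 1
  'c' => row 0
  'c' => row 1
  'i' => row 2
  'l' => row 1
Rows:
  Row 0: "ac"
  Row 1: "dncl"
  Row 2: "gi"
First row length: 2

2


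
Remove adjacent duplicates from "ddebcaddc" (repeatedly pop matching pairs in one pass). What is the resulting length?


Input: ddebcaddc
Stack-based adjacent duplicate removal:
  Read 'd': push. Stack: d
  Read 'd': matches stack top 'd' => pop. Stack: (empty)
  Read 'e': push. Stack: e
  Read 'b': push. Stack: eb
  Read 'c': push. Stack: ebc
  Read 'a': push. Stack: ebca
  Read 'd': push. Stack: ebcad
  Read 'd': matches stack top 'd' => pop. Stack: ebca
  Read 'c': push. Stack: ebcac
Final stack: "ebcac" (length 5)

5


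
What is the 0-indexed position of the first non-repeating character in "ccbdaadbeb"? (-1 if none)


Input: ccbdaadbeb
Character frequencies:
  'a': 2
  'b': 3
  'c': 2
  'd': 2
  'e': 1
Scanning left to right for freq == 1:
  Position 0 ('c'): freq=2, skip
  Position 1 ('c'): freq=2, skip
  Position 2 ('b'): freq=3, skip
  Position 3 ('d'): freq=2, skip
  Position 4 ('a'): freq=2, skip
  Position 5 ('a'): freq=2, skip
  Position 6 ('d'): freq=2, skip
  Position 7 ('b'): freq=3, skip
  Position 8 ('e'): unique! => answer = 8

8


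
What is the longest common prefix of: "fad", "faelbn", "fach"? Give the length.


Words: fad, faelbn, fach
  Position 0: all 'f' => match
  Position 1: all 'a' => match
  Position 2: ('d', 'e', 'c') => mismatch, stop
LCP = "fa" (length 2)

2


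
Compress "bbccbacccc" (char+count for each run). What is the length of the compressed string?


Input: bbccbacccc
Runs:
  'b' x 2 => "b2"
  'c' x 2 => "c2"
  'b' x 1 => "b1"
  'a' x 1 => "a1"
  'c' x 4 => "c4"
Compressed: "b2c2b1a1c4"
Compressed length: 10

10


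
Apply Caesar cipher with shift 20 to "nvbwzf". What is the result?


Caesar cipher: shift "nvbwzf" by 20
  'n' (pos 13) + 20 = pos 7 = 'h'
  'v' (pos 21) + 20 = pos 15 = 'p'
  'b' (pos 1) + 20 = pos 21 = 'v'
  'w' (pos 22) + 20 = pos 16 = 'q'
  'z' (pos 25) + 20 = pos 19 = 't'
  'f' (pos 5) + 20 = pos 25 = 'z'
Result: hpvqtz

hpvqtz


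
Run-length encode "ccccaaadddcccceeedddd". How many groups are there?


Input: ccccaaadddcccceeedddd
Scanning for consecutive runs:
  Group 1: 'c' x 4 (positions 0-3)
  Group 2: 'a' x 3 (positions 4-6)
  Group 3: 'd' x 3 (positions 7-9)
  Group 4: 'c' x 4 (positions 10-13)
  Group 5: 'e' x 3 (positions 14-16)
  Group 6: 'd' x 4 (positions 17-20)
Total groups: 6

6


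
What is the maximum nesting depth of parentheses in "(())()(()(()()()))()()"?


Input: "(())()(()(()()()))()()"
Tracking depth:
  Position 0 '(': depth becomes 1
  Position 1 '(': depth becomes 2
  Position 2 ')': depth becomes 1
  Position 3 ')': depth becomes 0
  Position 4 '(': depth becomes 1
  Position 5 ')': depth becomes 0
  Position 6 '(': depth becomes 1
  Position 7 '(': depth becomes 2
  Position 8 ')': depth becomes 1
  Position 9 '(': depth becomes 2
  Position 10 '(': depth becomes 3
  Position 11 ')': depth becomes 2
  Position 12 '(': depth becomes 3
  Position 13 ')': depth becomes 2
  Position 14 '(': depth becomes 3
  Position 15 ')': depth becomes 2
  Position 16 ')': depth becomes 1
  Position 17 ')': depth becomes 0
  Position 18 '(': depth becomes 1
  Position 19 ')': depth becomes 0
  Position 20 '(': depth becomes 1
  Position 21 ')': depth becomes 0
Maximum depth reached: 3

3


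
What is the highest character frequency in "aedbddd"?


Input: aedbddd
Character counts:
  'a': 1
  'b': 1
  'd': 4
  'e': 1
Maximum frequency: 4

4


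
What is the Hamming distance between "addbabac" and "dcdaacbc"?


Comparing "addbabac" and "dcdaacbc" position by position:
  Position 0: 'a' vs 'd' => differ
  Position 1: 'd' vs 'c' => differ
  Position 2: 'd' vs 'd' => same
  Position 3: 'b' vs 'a' => differ
  Position 4: 'a' vs 'a' => same
  Position 5: 'b' vs 'c' => differ
  Position 6: 'a' vs 'b' => differ
  Position 7: 'c' vs 'c' => same
Total differences (Hamming distance): 5

5


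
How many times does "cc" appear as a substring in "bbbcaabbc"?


Searching for "cc" in "bbbcaabbc"
Scanning each position:
  Position 0: "bb" => no
  Position 1: "bb" => no
  Position 2: "bc" => no
  Position 3: "ca" => no
  Position 4: "aa" => no
  Position 5: "ab" => no
  Position 6: "bb" => no
  Position 7: "bc" => no
Total occurrences: 0

0


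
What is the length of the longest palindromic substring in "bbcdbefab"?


Input: "bbcdbefab"
Checking substrings for palindromes:
  [0:2] "bb" (len 2) => palindrome
Longest palindromic substring: "bb" with length 2

2


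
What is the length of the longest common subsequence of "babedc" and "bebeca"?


LCS of "babedc" and "bebeca"
DP table:
           b    e    b    e    c    a
      0    0    0    0    0    0    0
  b   0    1    1    1    1    1    1
  a   0    1    1    1    1    1    2
  b   0    1    1    2    2    2    2
  e   0    1    2    2    3    3    3
  d   0    1    2    2    3    3    3
  c   0    1    2    2    3    4    4
LCS length = dp[6][6] = 4

4


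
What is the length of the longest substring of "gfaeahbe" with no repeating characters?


Input: "gfaeahbe"
Sliding window (track last position of each char):
  Position 0 ('g'): window [0,0] length 1 -- new best
  Position 1 ('f'): window [0,1] length 2 -- new best
  Position 2 ('a'): window [0,2] length 3 -- new best
  Position 3 ('e'): window [0,3] length 4 -- new best
  Position 4 ('a'): repeat (last at 2), move window start to 3
  Position 4 ('a'): window [3,4] length 2
  Position 5 ('h'): window [3,5] length 3
  Position 6 ('b'): window [3,6] length 4
  Position 7 ('e'): repeat (last at 3), move window start to 4
  Position 7 ('e'): window [4,7] length 4
Longest substring with no repeats: "gfae" with length 4

4


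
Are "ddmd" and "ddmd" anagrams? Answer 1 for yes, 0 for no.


Strings: "ddmd", "ddmd"
Sorted first:  dddm
Sorted second: dddm
Sorted forms match => anagrams

1


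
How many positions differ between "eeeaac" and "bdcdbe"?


Comparing "eeeaac" and "bdcdbe" position by position:
  Position 0: 'e' vs 'b' => DIFFER
  Position 1: 'e' vs 'd' => DIFFER
  Position 2: 'e' vs 'c' => DIFFER
  Position 3: 'a' vs 'd' => DIFFER
  Position 4: 'a' vs 'b' => DIFFER
  Position 5: 'c' vs 'e' => DIFFER
Positions that differ: 6

6


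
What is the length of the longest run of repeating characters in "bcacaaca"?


Input: "bcacaaca"
Scanning for longest run:
  Position 1 ('c'): new char, reset run to 1
  Position 2 ('a'): new char, reset run to 1
  Position 3 ('c'): new char, reset run to 1
  Position 4 ('a'): new char, reset run to 1
  Position 5 ('a'): continues run of 'a', length=2
  Position 6 ('c'): new char, reset run to 1
  Position 7 ('a'): new char, reset run to 1
Longest run: 'a' with length 2

2


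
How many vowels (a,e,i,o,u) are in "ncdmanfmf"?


Input: ncdmanfmf
Checking each character:
  'n' at position 0: consonant
  'c' at position 1: consonant
  'd' at position 2: consonant
  'm' at position 3: consonant
  'a' at position 4: vowel (running total: 1)
  'n' at position 5: consonant
  'f' at position 6: consonant
  'm' at position 7: consonant
  'f' at position 8: consonant
Total vowels: 1

1


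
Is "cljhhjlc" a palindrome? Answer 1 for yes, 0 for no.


Input: cljhhjlc
Reversed: cljhhjlc
  Compare pos 0 ('c') with pos 7 ('c'): match
  Compare pos 1 ('l') with pos 6 ('l'): match
  Compare pos 2 ('j') with pos 5 ('j'): match
  Compare pos 3 ('h') with pos 4 ('h'): match
Result: palindrome

1


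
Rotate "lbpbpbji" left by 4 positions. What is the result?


Input: "lbpbpbji", rotate left by 4
First 4 characters: "lbpb"
Remaining characters: "pbji"
Concatenate remaining + first: "pbji" + "lbpb" = "pbjilbpb"

pbjilbpb


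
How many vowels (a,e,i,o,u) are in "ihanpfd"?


Input: ihanpfd
Checking each character:
  'i' at position 0: vowel (running total: 1)
  'h' at position 1: consonant
  'a' at position 2: vowel (running total: 2)
  'n' at position 3: consonant
  'p' at position 4: consonant
  'f' at position 5: consonant
  'd' at position 6: consonant
Total vowels: 2

2


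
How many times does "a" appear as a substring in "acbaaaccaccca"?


Searching for "a" in "acbaaaccaccca"
Scanning each position:
  Position 0: "a" => MATCH
  Position 1: "c" => no
  Position 2: "b" => no
  Position 3: "a" => MATCH
  Position 4: "a" => MATCH
  Position 5: "a" => MATCH
  Position 6: "c" => no
  Position 7: "c" => no
  Position 8: "a" => MATCH
  Position 9: "c" => no
  Position 10: "c" => no
  Position 11: "c" => no
  Position 12: "a" => MATCH
Total occurrences: 6

6


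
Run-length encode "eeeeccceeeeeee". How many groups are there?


Input: eeeeccceeeeeee
Scanning for consecutive runs:
  Group 1: 'e' x 4 (positions 0-3)
  Group 2: 'c' x 3 (positions 4-6)
  Group 3: 'e' x 7 (positions 7-13)
Total groups: 3

3


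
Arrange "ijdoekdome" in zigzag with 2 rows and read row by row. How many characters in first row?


Zigzag "ijdoekdome" into 2 rows:
Placing characters:
  'i' => row 0
  'j' => row 1
  'd' => row 0
  'o' => row 1
  'e' => row 0
  'k' => row 1
  'd' => row 0
  'o' => row 1
  'm' => row 0
  'e' => row 1
Rows:
  Row 0: "idedm"
  Row 1: "jokoe"
First row length: 5

5


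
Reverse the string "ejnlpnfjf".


Input: ejnlpnfjf
Reading characters right to left:
  Position 8: 'f'
  Position 7: 'j'
  Position 6: 'f'
  Position 5: 'n'
  Position 4: 'p'
  Position 3: 'l'
  Position 2: 'n'
  Position 1: 'j'
  Position 0: 'e'
Reversed: fjfnplnje

fjfnplnje


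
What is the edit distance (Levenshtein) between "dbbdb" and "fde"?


Computing edit distance: "dbbdb" -> "fde"
DP table:
           f    d    e
      0    1    2    3
  d   1    1    1    2
  b   2    2    2    2
  b   3    3    3    3
  d   4    4    3    4
  b   5    5    4    4
Edit distance = dp[5][3] = 4

4


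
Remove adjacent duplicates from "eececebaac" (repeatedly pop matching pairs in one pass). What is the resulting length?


Input: eececebaac
Stack-based adjacent duplicate removal:
  Read 'e': push. Stack: e
  Read 'e': matches stack top 'e' => pop. Stack: (empty)
  Read 'c': push. Stack: c
  Read 'e': push. Stack: ce
  Read 'c': push. Stack: cec
  Read 'e': push. Stack: cece
  Read 'b': push. Stack: ceceb
  Read 'a': push. Stack: ceceba
  Read 'a': matches stack top 'a' => pop. Stack: ceceb
  Read 'c': push. Stack: cecebc
Final stack: "cecebc" (length 6)

6
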